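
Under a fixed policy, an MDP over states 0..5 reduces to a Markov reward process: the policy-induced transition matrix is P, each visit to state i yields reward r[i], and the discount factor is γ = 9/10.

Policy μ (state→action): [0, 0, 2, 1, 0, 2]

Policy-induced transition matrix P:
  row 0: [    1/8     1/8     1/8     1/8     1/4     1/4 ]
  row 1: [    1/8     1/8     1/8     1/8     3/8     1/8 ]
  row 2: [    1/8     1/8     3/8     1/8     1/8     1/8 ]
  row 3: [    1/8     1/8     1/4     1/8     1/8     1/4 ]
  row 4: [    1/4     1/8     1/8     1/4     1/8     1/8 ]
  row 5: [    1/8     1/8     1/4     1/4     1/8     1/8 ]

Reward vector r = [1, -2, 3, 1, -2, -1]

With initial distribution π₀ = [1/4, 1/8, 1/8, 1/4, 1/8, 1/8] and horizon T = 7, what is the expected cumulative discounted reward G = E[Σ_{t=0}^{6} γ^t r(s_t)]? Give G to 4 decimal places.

t=0: π = [0.2500, 0.1250, 0.1250, 0.2500, 0.1250, 0.1250], E[r] = 0.2500, γ^t·E[r] = 0.250000, running G = 0.250000
t=1: π = [0.1406, 0.1250, 0.2031, 0.1563, 0.1875, 0.1875], E[r] = 0.0938, γ^t·E[r] = 0.084375, running G = 0.334375
t=2: π = [0.1484, 0.1250, 0.2188, 0.1719, 0.1738, 0.1621], E[r] = 0.2168, γ^t·E[r] = 0.175605, running G = 0.509980
t=3: π = [0.1467, 0.1250, 0.2214, 0.1670, 0.1748, 0.1650], E[r] = 0.2134, γ^t·E[r] = 0.155553, running G = 0.665534
t=4: π = [0.1469, 0.1250, 0.2219, 0.1675, 0.1746, 0.1642], E[r] = 0.2165, γ^t·E[r] = 0.142060, running G = 0.807594
t=5: π = [0.1468, 0.1250, 0.2219, 0.1674, 0.1746, 0.1643], E[r] = 0.2165, γ^t·E[r] = 0.127814, running G = 0.935408
t=6: π = [0.1468, 0.1250, 0.2219, 0.1674, 0.1746, 0.1643], E[r] = 0.2165, γ^t·E[r] = 0.115069, running G = 1.050476

G = 1.0505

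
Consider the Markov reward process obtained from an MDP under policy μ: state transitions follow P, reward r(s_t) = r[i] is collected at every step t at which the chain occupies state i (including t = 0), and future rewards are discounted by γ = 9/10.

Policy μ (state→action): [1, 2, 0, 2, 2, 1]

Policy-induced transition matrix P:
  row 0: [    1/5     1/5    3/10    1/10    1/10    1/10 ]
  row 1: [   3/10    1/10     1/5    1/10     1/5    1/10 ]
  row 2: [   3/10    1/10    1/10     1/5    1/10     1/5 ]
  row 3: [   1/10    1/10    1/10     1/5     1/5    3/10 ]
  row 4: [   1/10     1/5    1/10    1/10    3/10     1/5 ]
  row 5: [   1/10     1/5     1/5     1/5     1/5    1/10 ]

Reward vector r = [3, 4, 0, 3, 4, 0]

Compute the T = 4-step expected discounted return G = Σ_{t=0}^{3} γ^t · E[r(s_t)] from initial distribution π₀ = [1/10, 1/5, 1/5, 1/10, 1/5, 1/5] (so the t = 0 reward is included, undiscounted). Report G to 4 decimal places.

t=0: π = [0.1000, 0.2000, 0.2000, 0.1000, 0.2000, 0.2000], E[r] = 2.2000, γ^t·E[r] = 2.200000, running G = 2.200000
t=1: π = [0.1900, 0.1500, 0.1600, 0.1500, 0.1900, 0.1600], E[r] = 2.3800, γ^t·E[r] = 2.142000, running G = 4.342000
t=2: π = [0.1810, 0.1540, 0.1690, 0.1470, 0.1840, 0.1650], E[r] = 2.3360, γ^t·E[r] = 1.892160, running G = 6.234160
t=3: π = [0.1827, 0.1530, 0.1681, 0.1481, 0.1834, 0.1647], E[r] = 2.3380, γ^t·E[r] = 1.704402, running G = 7.938562

G = 7.9386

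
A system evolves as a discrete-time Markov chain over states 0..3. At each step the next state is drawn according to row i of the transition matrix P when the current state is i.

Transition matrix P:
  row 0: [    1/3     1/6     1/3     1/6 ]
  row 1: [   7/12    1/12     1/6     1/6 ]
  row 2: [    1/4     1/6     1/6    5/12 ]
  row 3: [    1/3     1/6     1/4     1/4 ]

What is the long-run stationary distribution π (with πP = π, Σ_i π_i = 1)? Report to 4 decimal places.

π = [0.3513, 0.1538, 0.2460, 0.2489]

Balance equations π_j = Σ_i π_i·P[i][j]:
  π_0 = 1/3·π_0 + 7/12·π_1 + 1/4·π_2 + 1/3·π_3
  π_1 = 1/6·π_0 + 1/12·π_1 + 1/6·π_2 + 1/6·π_3
  π_2 = 1/3·π_0 + 1/6·π_1 + 1/6·π_2 + 1/4·π_3
  normalize: π_0 + π_1 + π_2 + π_3 = 1
Solving the linear system gives exactly π = [717/2041, 2/13, 502/2041, 508/2041].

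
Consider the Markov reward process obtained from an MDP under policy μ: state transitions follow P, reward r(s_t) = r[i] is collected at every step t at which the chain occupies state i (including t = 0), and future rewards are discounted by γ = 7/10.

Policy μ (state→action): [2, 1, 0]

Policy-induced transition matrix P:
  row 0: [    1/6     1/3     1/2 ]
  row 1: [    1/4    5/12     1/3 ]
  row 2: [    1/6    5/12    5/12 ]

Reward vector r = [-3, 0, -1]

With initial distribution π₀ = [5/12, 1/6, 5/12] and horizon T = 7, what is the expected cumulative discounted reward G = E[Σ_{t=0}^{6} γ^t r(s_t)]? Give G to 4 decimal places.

t=0: π = [0.4167, 0.1667, 0.4167], E[r] = -1.6667, γ^t·E[r] = -1.666667, running G = -1.666667
t=1: π = [0.1806, 0.3819, 0.4375], E[r] = -0.9792, γ^t·E[r] = -0.685417, running G = -2.352083
t=2: π = [0.1985, 0.4016, 0.3999], E[r] = -0.9954, γ^t·E[r] = -0.487731, running G = -2.839815
t=3: π = [0.2001, 0.4001, 0.3997], E[r] = -1.0001, γ^t·E[r] = -0.343050, running G = -3.182864
t=4: π = [0.2000, 0.4000, 0.4000], E[r] = -1.0000, γ^t·E[r] = -0.240108, running G = -3.422972
t=5: π = [0.2000, 0.4000, 0.4000], E[r] = -1.0000, γ^t·E[r] = -0.168070, running G = -3.591042
t=6: π = [0.2000, 0.4000, 0.4000], E[r] = -1.0000, γ^t·E[r] = -0.117649, running G = -3.708691

G = -3.7087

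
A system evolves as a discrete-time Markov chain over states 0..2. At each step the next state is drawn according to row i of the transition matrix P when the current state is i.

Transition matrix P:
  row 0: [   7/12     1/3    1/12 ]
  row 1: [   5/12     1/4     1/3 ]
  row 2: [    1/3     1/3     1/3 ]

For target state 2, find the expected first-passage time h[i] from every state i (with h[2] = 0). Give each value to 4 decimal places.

h = [6.2400, 4.8000, 0.0000]

First-step conditioning: h[2] = 0; for i ≠ 2, h[i] = 1 + Σ_k P[i][k]·h[k].
  h[0] = 1 + 7/12·h[0] + 1/3·h[1]
  h[1] = 1 + 5/12·h[0] + 1/4·h[1]
Solving the 2×2 linear system over states ≠ 2 gives exactly h = [156/25, 24/5, 0] (h[2] = 0 is the target).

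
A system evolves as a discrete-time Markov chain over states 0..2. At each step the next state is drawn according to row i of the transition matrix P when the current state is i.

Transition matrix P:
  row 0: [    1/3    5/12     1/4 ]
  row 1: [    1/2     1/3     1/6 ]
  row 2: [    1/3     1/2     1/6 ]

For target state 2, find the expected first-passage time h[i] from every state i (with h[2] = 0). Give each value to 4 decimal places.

First-step conditioning: h[2] = 0; for i ≠ 2, h[i] = 1 + Σ_k P[i][k]·h[k].
  h[0] = 1 + 1/3·h[0] + 5/12·h[1]
  h[1] = 1 + 1/2·h[0] + 1/3·h[1]
Solving the 2×2 linear system over states ≠ 2 gives exactly h = [78/17, 84/17, 0] (h[2] = 0 is the target).

h = [4.5882, 4.9412, 0.0000]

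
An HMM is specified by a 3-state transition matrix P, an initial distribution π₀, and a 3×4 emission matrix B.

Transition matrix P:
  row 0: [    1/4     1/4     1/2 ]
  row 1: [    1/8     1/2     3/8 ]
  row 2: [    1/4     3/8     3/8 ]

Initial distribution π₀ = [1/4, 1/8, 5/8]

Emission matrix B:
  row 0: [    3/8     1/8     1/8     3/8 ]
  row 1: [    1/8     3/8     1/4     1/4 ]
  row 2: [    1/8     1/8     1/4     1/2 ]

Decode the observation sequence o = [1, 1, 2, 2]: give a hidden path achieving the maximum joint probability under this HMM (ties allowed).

path = [2, 1, 1, 1]

t=0: δ = [3.125e-02, 4.688e-02, 7.812e-02]  (obs o_0=1)
t=1: δ = [2.441e-03, 1.099e-02, 3.662e-03]  ψ = [2, 2, 2]  (obs o_1=1)
t=2: δ = [1.717e-04, 1.373e-03, 1.030e-03]  ψ = [1, 1, 1]  (obs o_2=2)
t=3: δ = [3.219e-05, 1.717e-04, 1.287e-04]  ψ = [2, 1, 1]  (obs o_3=2)
backtrack: best end state = 1; path = [2, 1, 1, 1]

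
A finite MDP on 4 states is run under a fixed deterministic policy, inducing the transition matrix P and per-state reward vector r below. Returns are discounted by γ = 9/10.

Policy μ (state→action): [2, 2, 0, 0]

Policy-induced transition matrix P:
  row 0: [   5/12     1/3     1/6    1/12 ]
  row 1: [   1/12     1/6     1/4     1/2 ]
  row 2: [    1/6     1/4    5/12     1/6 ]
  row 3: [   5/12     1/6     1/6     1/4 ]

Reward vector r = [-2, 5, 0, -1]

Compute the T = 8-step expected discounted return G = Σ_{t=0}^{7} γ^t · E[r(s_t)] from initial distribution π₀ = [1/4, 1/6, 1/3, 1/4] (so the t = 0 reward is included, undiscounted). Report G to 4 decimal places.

t=0: π = [0.2500, 0.1667, 0.3333, 0.2500], E[r] = 0.0833, γ^t·E[r] = 0.083333, running G = 0.083333
t=1: π = [0.2778, 0.2361, 0.2639, 0.2222], E[r] = 0.4028, γ^t·E[r] = 0.362500, running G = 0.445833
t=2: π = [0.2720, 0.2350, 0.2523, 0.2407], E[r] = 0.3900, γ^t·E[r] = 0.315938, running G = 0.761771
t=3: π = [0.2753, 0.2330, 0.2493, 0.2424], E[r] = 0.3722, γ^t·E[r] = 0.271336, running G = 1.033107
t=4: π = [0.2767, 0.2333, 0.2484, 0.2416], E[r] = 0.3717, γ^t·E[r] = 0.243865, running G = 1.276972
t=5: π = [0.2768, 0.2335, 0.2482, 0.2415], E[r] = 0.3723, γ^t·E[r] = 0.219836, running G = 1.496808
t=6: π = [0.2768, 0.2335, 0.2482, 0.2416], E[r] = 0.3723, γ^t·E[r] = 0.197848, running G = 1.694656
t=7: π = [0.2768, 0.2335, 0.2482, 0.2416], E[r] = 0.3722, γ^t·E[r] = 0.178045, running G = 1.872701

G = 1.8727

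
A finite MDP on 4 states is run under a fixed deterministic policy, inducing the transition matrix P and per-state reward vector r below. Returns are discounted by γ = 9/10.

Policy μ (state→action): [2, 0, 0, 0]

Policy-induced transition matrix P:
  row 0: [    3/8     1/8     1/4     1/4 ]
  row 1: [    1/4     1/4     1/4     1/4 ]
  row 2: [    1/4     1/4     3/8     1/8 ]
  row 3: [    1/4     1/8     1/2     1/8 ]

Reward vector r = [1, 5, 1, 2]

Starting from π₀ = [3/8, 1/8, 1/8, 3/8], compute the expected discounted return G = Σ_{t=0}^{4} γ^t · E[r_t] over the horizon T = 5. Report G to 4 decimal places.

G = 7.7779

t=0: π = [0.3750, 0.1250, 0.1250, 0.3750], E[r] = 1.8750, γ^t·E[r] = 1.875000, running G = 1.875000
t=1: π = [0.2969, 0.1563, 0.3594, 0.1875], E[r] = 1.8125, γ^t·E[r] = 1.631250, running G = 3.506250
t=2: π = [0.2871, 0.1895, 0.3418, 0.1816], E[r] = 1.9395, γ^t·E[r] = 1.570957, running G = 5.077207
t=3: π = [0.2859, 0.1914, 0.3381, 0.1846], E[r] = 1.9502, γ^t·E[r] = 1.421692, running G = 6.498899
t=4: π = [0.2857, 0.1912, 0.3384, 0.1847], E[r] = 1.9494, γ^t·E[r] = 1.279023, running G = 7.777922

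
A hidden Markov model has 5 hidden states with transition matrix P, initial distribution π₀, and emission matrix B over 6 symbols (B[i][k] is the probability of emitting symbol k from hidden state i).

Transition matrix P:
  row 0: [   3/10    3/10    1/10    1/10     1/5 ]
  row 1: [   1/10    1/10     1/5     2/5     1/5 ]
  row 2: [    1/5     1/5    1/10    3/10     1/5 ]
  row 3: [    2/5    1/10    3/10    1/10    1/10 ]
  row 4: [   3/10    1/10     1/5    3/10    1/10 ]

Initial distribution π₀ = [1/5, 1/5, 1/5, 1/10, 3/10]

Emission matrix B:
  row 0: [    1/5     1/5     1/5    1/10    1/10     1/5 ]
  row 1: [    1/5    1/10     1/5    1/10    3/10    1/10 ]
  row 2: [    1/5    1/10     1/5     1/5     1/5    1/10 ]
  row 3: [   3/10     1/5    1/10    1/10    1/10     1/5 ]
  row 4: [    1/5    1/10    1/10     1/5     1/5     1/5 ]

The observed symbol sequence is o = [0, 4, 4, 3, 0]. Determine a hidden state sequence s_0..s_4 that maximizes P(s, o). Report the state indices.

t=0: δ = [4.000e-02, 4.000e-02, 4.000e-02, 3.000e-02, 6.000e-02]  (obs o_0=0)
t=1: δ = [1.800e-03, 3.600e-03, 2.400e-03, 1.800e-03, 1.600e-03]  ψ = [4, 0, 4, 4, 0]  (obs o_1=4)
t=2: δ = [7.200e-05, 1.620e-04, 1.440e-04, 1.440e-04, 1.440e-04]  ψ = [3, 0, 1, 1, 1]  (obs o_2=4)
t=3: δ = [5.760e-06, 2.880e-06, 8.640e-06, 6.480e-06, 6.480e-06]  ψ = [3, 2, 3, 1, 1]  (obs o_3=3)
t=4: δ = [5.184e-07, 3.456e-07, 3.888e-07, 7.776e-07, 3.456e-07]  ψ = [3, 0, 3, 2, 2]  (obs o_4=0)
backtrack: best end state = 3; path = [0, 1, 3, 2, 3]

path = [0, 1, 3, 2, 3]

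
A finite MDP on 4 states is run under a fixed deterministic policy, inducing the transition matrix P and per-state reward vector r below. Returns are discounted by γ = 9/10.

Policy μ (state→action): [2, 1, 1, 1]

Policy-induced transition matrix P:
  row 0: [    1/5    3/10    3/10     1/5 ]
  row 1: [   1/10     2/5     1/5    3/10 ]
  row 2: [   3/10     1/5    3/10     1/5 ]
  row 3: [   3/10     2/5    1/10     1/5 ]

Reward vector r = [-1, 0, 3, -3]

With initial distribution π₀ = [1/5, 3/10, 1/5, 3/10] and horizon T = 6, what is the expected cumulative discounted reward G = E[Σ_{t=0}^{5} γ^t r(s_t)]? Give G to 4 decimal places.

G = -1.4564

t=0: π = [0.2000, 0.3000, 0.2000, 0.3000], E[r] = -0.5000, γ^t·E[r] = -0.500000, running G = -0.500000
t=1: π = [0.2200, 0.3400, 0.2100, 0.2300], E[r] = -0.2800, γ^t·E[r] = -0.252000, running G = -0.752000
t=2: π = [0.2100, 0.3360, 0.2200, 0.2340], E[r] = -0.2520, γ^t·E[r] = -0.204120, running G = -0.956120
t=3: π = [0.2118, 0.3350, 0.2196, 0.2336], E[r] = -0.2538, γ^t·E[r] = -0.185020, running G = -1.141140
t=4: π = [0.2118, 0.3349, 0.2198, 0.2335], E[r] = -0.2530, γ^t·E[r] = -0.165980, running G = -1.307120
t=5: π = [0.2118, 0.3349, 0.2198, 0.2335], E[r] = -0.2529, γ^t·E[r] = -0.149322, running G = -1.456442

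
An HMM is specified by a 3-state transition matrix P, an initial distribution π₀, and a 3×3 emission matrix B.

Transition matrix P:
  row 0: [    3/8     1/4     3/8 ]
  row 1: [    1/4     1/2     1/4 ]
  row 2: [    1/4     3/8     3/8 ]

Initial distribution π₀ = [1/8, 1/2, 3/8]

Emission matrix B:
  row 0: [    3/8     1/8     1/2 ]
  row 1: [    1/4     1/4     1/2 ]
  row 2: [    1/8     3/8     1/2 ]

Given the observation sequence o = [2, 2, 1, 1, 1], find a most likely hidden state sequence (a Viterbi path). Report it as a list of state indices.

t=0: δ = [6.250e-02, 2.500e-01, 1.875e-01]  (obs o_0=2)
t=1: δ = [3.125e-02, 6.250e-02, 3.516e-02]  ψ = [1, 1, 2]  (obs o_1=2)
t=2: δ = [1.953e-03, 7.812e-03, 5.859e-03]  ψ = [1, 1, 1]  (obs o_2=1)
t=3: δ = [2.441e-04, 9.766e-04, 8.240e-04]  ψ = [1, 1, 2]  (obs o_3=1)
t=4: δ = [3.052e-05, 1.221e-04, 1.159e-04]  ψ = [1, 1, 2]  (obs o_4=1)
backtrack: best end state = 1; path = [1, 1, 1, 1, 1]

path = [1, 1, 1, 1, 1]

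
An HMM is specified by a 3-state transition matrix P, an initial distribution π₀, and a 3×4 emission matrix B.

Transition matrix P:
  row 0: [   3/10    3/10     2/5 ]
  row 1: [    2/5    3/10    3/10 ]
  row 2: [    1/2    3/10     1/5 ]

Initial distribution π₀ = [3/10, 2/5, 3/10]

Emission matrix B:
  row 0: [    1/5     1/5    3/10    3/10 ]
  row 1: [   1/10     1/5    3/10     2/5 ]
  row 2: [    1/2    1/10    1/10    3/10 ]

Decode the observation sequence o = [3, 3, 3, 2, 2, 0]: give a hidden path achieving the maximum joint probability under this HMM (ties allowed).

path = [1, 0, 2, 0, 0, 2]

t=0: δ = [9.000e-02, 1.600e-01, 9.000e-02]  (obs o_0=3)
t=1: δ = [1.920e-02, 1.920e-02, 1.440e-02]  ψ = [1, 1, 1]  (obs o_1=3)
t=2: δ = [2.304e-03, 2.304e-03, 2.304e-03]  ψ = [1, 0, 0]  (obs o_2=3)
t=3: δ = [3.456e-04, 2.074e-04, 9.216e-05]  ψ = [2, 0, 0]  (obs o_3=2)
t=4: δ = [3.110e-05, 3.110e-05, 1.382e-05]  ψ = [0, 0, 0]  (obs o_4=2)
t=5: δ = [2.488e-06, 9.331e-07, 6.221e-06]  ψ = [1, 0, 0]  (obs o_5=0)
backtrack: best end state = 2; path = [1, 0, 2, 0, 0, 2]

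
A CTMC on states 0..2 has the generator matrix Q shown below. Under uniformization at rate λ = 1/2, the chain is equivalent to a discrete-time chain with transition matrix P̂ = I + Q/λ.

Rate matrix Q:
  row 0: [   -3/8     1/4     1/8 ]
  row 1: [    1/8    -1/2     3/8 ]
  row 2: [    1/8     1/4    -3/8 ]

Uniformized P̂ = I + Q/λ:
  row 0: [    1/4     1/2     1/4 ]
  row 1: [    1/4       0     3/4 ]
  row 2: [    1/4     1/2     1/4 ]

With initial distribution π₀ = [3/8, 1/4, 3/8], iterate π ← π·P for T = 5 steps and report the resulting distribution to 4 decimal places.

t=0: π = [0.3750, 0.2500, 0.3750]
t=1: π = [0.2500, 0.3750, 0.3750]
t=2: π = [0.2500, 0.3125, 0.4375]
t=3: π = [0.2500, 0.3438, 0.4063]
t=4: π = [0.2500, 0.3281, 0.4219]
t=5: π = [0.2500, 0.3359, 0.4141]

π = [0.2500, 0.3359, 0.4141]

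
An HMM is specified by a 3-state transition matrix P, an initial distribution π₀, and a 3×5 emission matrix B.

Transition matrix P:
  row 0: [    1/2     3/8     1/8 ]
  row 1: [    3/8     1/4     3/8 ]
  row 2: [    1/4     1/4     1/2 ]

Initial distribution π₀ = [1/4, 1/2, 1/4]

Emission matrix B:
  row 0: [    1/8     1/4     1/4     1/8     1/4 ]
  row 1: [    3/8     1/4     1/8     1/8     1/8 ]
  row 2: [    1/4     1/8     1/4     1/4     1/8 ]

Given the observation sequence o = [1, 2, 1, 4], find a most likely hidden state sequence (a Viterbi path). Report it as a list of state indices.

t=0: δ = [6.250e-02, 1.250e-01, 3.125e-02]  (obs o_0=1)
t=1: δ = [1.172e-02, 3.906e-03, 1.172e-02]  ψ = [1, 1, 1]  (obs o_1=2)
t=2: δ = [1.465e-03, 1.099e-03, 7.324e-04]  ψ = [0, 0, 2]  (obs o_2=1)
t=3: δ = [1.831e-04, 6.866e-05, 5.150e-05]  ψ = [0, 0, 1]  (obs o_3=4)
backtrack: best end state = 0; path = [1, 0, 0, 0]

path = [1, 0, 0, 0]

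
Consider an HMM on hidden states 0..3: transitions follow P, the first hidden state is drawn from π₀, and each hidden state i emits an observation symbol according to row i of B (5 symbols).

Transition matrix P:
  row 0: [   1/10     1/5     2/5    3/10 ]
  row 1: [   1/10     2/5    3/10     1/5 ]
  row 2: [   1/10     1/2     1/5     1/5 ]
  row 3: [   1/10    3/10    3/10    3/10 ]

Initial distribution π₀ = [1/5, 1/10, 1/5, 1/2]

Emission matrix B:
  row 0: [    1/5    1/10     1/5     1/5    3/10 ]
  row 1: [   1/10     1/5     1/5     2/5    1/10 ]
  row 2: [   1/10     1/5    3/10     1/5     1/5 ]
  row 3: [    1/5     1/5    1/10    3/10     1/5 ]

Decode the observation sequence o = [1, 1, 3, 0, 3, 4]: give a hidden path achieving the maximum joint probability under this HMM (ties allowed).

path = [3, 2, 1, 1, 1, 2]

t=0: δ = [2.000e-02, 2.000e-02, 4.000e-02, 1.000e-01]  (obs o_0=1)
t=1: δ = [1.000e-03, 6.000e-03, 6.000e-03, 6.000e-03]  ψ = [3, 3, 3, 3]  (obs o_1=1)
t=2: δ = [1.200e-04, 1.200e-03, 3.600e-04, 5.400e-04]  ψ = [1, 2, 1, 3]  (obs o_2=3)
t=3: δ = [2.400e-05, 4.800e-05, 3.600e-05, 4.800e-05]  ψ = [1, 1, 1, 1]  (obs o_3=0)
t=4: δ = [9.600e-07, 7.680e-06, 2.880e-06, 4.320e-06]  ψ = [1, 1, 1, 3]  (obs o_4=3)
t=5: δ = [2.304e-07, 3.072e-07, 4.608e-07, 3.072e-07]  ψ = [1, 1, 1, 1]  (obs o_5=4)
backtrack: best end state = 2; path = [3, 2, 1, 1, 1, 2]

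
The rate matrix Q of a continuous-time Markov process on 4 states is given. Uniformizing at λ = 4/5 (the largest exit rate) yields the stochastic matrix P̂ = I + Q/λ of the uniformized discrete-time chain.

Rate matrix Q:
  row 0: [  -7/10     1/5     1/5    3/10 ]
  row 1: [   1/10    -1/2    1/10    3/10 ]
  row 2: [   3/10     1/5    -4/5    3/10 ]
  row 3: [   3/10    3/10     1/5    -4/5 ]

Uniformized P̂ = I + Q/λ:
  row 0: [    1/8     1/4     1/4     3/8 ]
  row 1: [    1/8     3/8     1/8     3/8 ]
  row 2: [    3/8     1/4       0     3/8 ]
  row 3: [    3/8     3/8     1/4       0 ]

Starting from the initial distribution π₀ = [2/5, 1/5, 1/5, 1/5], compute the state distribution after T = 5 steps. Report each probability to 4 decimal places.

π = [0.2348, 0.3245, 0.1674, 0.2733]

t=0: π = [0.4000, 0.2000, 0.2000, 0.2000]
t=1: π = [0.2250, 0.3000, 0.1750, 0.3000]
t=2: π = [0.2438, 0.3250, 0.1688, 0.2625]
t=3: π = [0.2328, 0.3234, 0.1672, 0.2766]
t=4: π = [0.2359, 0.3250, 0.1678, 0.2713]
t=5: π = [0.2348, 0.3245, 0.1674, 0.2733]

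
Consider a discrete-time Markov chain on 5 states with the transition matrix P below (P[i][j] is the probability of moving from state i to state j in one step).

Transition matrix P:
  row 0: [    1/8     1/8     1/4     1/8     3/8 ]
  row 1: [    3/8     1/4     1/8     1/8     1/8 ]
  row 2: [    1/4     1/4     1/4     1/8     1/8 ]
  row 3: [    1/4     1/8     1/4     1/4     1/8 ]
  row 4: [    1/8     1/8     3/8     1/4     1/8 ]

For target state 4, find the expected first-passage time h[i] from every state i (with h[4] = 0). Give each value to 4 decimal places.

First-step conditioning: h[4] = 0; for i ≠ 4, h[i] = 1 + Σ_k P[i][k]·h[k].
  h[0] = 1 + 1/8·h[0] + 1/8·h[1] + 1/4·h[2] + 1/8·h[3]
  h[1] = 1 + 3/8·h[0] + 1/4·h[1] + 1/8·h[2] + 1/8·h[3]
  h[2] = 1 + 1/4·h[0] + 1/4·h[1] + 1/4·h[2] + 1/8·h[3]
  h[3] = 1 + 1/4·h[0] + 1/8·h[1] + 1/4·h[2] + 1/4·h[3]
Solving the 4×4 linear system over states ≠ 4 gives exactly h = [3192/761, 3976/761, 4088/761, 4104/761, 0] (h[4] = 0 is the target).

h = [4.1945, 5.2247, 5.3719, 5.3929, 0.0000]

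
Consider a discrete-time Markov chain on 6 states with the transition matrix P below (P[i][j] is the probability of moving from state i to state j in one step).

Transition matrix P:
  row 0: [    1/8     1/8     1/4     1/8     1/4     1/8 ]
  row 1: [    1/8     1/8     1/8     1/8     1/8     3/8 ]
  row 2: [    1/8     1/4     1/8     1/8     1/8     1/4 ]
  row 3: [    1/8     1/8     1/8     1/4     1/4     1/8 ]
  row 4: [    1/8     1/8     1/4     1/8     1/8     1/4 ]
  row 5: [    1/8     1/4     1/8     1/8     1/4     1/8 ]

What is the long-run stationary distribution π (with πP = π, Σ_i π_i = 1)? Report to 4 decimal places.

Balance equations π_j = Σ_i π_i·P[i][j]:
  π_0 = 1/8·π_0 + 1/8·π_1 + 1/8·π_2 + 1/8·π_3 + 1/8·π_4 + 1/8·π_5
  π_1 = 1/8·π_0 + 1/8·π_1 + 1/4·π_2 + 1/8·π_3 + 1/8·π_4 + 1/4·π_5
  π_2 = 1/4·π_0 + 1/8·π_1 + 1/8·π_2 + 1/8·π_3 + 1/4·π_4 + 1/8·π_5
  π_3 = 1/8·π_0 + 1/8·π_1 + 1/8·π_2 + 1/4·π_3 + 1/8·π_4 + 1/8·π_5
  π_4 = 1/4·π_0 + 1/8·π_1 + 1/8·π_2 + 1/4·π_3 + 1/8·π_4 + 1/4·π_5
  normalize: π_0 + π_1 + π_2 + π_3 + π_4 + π_5 = 1
Solving the linear system gives exactly π = [1/8, 71/413, 541/3304, 1/7, 611/3304, 699/3304].

π = [0.1250, 0.1719, 0.1637, 0.1429, 0.1849, 0.2116]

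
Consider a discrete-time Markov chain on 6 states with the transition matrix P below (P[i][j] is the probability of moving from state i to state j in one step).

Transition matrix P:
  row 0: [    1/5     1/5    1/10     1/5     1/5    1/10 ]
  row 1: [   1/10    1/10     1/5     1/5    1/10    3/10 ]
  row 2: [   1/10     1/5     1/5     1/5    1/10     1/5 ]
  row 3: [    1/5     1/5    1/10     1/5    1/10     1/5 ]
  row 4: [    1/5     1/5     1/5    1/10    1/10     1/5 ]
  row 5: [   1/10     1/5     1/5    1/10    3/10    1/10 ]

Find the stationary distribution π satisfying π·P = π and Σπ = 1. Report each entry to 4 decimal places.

π = [0.1464, 0.1818, 0.1687, 0.1663, 0.1517, 0.1850]

Balance equations π_j = Σ_i π_i·P[i][j]:
  π_0 = 1/5·π_0 + 1/10·π_1 + 1/10·π_2 + 1/5·π_3 + 1/5·π_4 + 1/10·π_5
  π_1 = 1/5·π_0 + 1/10·π_1 + 1/5·π_2 + 1/5·π_3 + 1/5·π_4 + 1/5·π_5
  π_2 = 1/10·π_0 + 1/5·π_1 + 1/5·π_2 + 1/10·π_3 + 1/5·π_4 + 1/5·π_5
  π_3 = 1/5·π_0 + 1/5·π_1 + 1/5·π_2 + 1/5·π_3 + 1/10·π_4 + 1/10·π_5
  π_4 = 1/5·π_0 + 1/10·π_1 + 1/10·π_2 + 1/10·π_3 + 1/10·π_4 + 3/10·π_5
  normalize: π_0 + π_1 + π_2 + π_3 + π_4 + π_5 = 1
Solving the linear system gives exactly π = [15801/107899, 2/11, 1655/9809, 17947/107899, 16363/107899, 1815/9809].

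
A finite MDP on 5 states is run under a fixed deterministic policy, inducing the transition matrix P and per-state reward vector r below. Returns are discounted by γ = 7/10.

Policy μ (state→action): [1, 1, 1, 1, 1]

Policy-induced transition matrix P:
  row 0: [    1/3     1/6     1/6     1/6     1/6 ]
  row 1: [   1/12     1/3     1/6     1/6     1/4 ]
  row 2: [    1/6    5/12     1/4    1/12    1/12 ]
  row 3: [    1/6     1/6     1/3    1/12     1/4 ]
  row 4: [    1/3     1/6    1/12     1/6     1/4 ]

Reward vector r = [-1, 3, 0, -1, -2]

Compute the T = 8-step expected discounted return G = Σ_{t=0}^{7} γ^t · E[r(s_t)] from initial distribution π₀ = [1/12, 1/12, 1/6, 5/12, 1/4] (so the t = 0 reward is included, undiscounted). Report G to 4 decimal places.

G = -0.7846

t=0: π = [0.0833, 0.0833, 0.1667, 0.4167, 0.2500], E[r] = -0.7500, γ^t·E[r] = -0.750000, running G = -0.750000
t=1: π = [0.2153, 0.2222, 0.2292, 0.1181, 0.2153], E[r] = -0.0972, γ^t·E[r] = -0.068056, running G = -0.818056
t=2: π = [0.2199, 0.2610, 0.1875, 0.1377, 0.1939], E[r] = 0.0376, γ^t·E[r] = 0.018432, running G = -0.799624
t=3: π = [0.2139, 0.2570, 0.1891, 0.1396, 0.2004], E[r] = 0.0168, γ^t·E[r] = 0.005773, running G = -0.793851
t=4: π = [0.2143, 0.2568, 0.1890, 0.1393, 0.2007], E[r] = 0.0154, γ^t·E[r] = 0.003707, running G = -0.790144
t=5: π = [0.2144, 0.2567, 0.1889, 0.1393, 0.2006], E[r] = 0.0151, γ^t·E[r] = 0.002537, running G = -0.787606
t=6: π = [0.2145, 0.2567, 0.1889, 0.1393, 0.2006], E[r] = 0.0150, γ^t·E[r] = 0.001762, running G = -0.785845
t=7: π = [0.2145, 0.2567, 0.1889, 0.1393, 0.2006], E[r] = 0.0150, γ^t·E[r] = 0.001232, running G = -0.784613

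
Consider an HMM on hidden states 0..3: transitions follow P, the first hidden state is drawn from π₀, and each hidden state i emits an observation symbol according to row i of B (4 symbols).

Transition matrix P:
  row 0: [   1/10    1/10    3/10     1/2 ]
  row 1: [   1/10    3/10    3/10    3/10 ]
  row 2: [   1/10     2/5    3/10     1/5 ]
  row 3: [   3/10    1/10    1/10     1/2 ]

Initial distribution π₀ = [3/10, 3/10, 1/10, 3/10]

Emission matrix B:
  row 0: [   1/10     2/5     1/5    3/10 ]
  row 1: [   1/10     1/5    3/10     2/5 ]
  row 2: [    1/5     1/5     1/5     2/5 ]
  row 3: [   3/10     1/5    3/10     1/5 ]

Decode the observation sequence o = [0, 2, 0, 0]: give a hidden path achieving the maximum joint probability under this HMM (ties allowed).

path = [3, 3, 3, 3]

t=0: δ = [3.000e-02, 3.000e-02, 2.000e-02, 9.000e-02]  (obs o_0=0)
t=1: δ = [5.400e-03, 2.700e-03, 1.800e-03, 1.350e-02]  ψ = [3, 1, 0, 3]  (obs o_1=2)
t=2: δ = [4.050e-04, 1.350e-04, 3.240e-04, 2.025e-03]  ψ = [3, 3, 0, 3]  (obs o_2=0)
t=3: δ = [6.075e-05, 2.025e-05, 4.050e-05, 3.037e-04]  ψ = [3, 3, 3, 3]  (obs o_3=0)
backtrack: best end state = 3; path = [3, 3, 3, 3]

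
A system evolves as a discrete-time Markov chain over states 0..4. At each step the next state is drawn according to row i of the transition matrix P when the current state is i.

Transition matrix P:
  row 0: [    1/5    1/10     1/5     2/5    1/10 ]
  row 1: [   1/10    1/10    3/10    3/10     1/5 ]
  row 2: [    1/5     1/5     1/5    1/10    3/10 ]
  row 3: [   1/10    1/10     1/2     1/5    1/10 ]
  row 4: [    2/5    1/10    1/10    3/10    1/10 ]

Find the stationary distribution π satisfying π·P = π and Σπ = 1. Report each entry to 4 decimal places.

π = [0.1964, 0.1269, 0.2686, 0.2418, 0.1664]

Balance equations π_j = Σ_i π_i·P[i][j]:
  π_0 = 1/5·π_0 + 1/10·π_1 + 1/5·π_2 + 1/10·π_3 + 2/5·π_4
  π_1 = 1/10·π_0 + 1/10·π_1 + 1/5·π_2 + 1/10·π_3 + 1/10·π_4
  π_2 = 1/5·π_0 + 3/10·π_1 + 1/5·π_2 + 1/2·π_3 + 1/10·π_4
  π_3 = 2/5·π_0 + 3/10·π_1 + 1/10·π_2 + 1/5·π_3 + 3/10·π_4
  normalize: π_0 + π_1 + π_2 + π_3 + π_4 = 1
Solving the linear system gives exactly π = [2578/13125, 111/875, 47/175, 3173/13125, 104/625].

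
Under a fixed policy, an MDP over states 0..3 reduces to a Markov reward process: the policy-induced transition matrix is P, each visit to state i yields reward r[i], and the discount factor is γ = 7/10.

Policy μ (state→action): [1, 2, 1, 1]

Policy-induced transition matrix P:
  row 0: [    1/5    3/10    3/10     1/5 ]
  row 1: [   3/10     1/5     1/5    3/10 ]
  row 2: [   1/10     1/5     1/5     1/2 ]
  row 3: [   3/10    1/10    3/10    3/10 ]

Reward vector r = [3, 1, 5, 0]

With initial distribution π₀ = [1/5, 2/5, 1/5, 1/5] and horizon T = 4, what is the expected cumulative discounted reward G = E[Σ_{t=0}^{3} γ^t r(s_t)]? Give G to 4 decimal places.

G = 5.2760

t=0: π = [0.2000, 0.4000, 0.2000, 0.2000], E[r] = 2.0000, γ^t·E[r] = 2.000000, running G = 2.000000
t=1: π = [0.2400, 0.2000, 0.2400, 0.3200], E[r] = 2.1200, γ^t·E[r] = 1.484000, running G = 3.484000
t=2: π = [0.2280, 0.1920, 0.2560, 0.3240], E[r] = 2.1560, γ^t·E[r] = 1.056440, running G = 4.540440
t=3: π = [0.2260, 0.1904, 0.2552, 0.3284], E[r] = 2.1444, γ^t·E[r] = 0.735529, running G = 5.275969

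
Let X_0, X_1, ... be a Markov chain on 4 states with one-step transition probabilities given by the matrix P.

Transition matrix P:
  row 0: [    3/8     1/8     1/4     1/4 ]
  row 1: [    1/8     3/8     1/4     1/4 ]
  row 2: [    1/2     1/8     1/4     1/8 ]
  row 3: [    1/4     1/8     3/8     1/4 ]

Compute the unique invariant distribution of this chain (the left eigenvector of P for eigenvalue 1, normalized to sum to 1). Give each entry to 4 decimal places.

π = [0.3410, 0.1667, 0.2769, 0.2154]

Balance equations π_j = Σ_i π_i·P[i][j]:
  π_0 = 3/8·π_0 + 1/8·π_1 + 1/2·π_2 + 1/4·π_3
  π_1 = 1/8·π_0 + 3/8·π_1 + 1/8·π_2 + 1/8·π_3
  π_2 = 1/4·π_0 + 1/4·π_1 + 1/4·π_2 + 3/8·π_3
  normalize: π_0 + π_1 + π_2 + π_3 = 1
Solving the linear system gives exactly π = [133/390, 1/6, 18/65, 14/65].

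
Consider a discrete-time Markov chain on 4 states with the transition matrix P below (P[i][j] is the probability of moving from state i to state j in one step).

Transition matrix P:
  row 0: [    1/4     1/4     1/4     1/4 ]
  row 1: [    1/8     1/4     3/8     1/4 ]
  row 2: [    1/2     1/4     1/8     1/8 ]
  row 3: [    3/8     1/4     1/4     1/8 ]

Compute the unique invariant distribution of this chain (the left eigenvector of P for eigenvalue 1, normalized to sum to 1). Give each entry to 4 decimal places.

π = [0.3056, 0.2500, 0.2500, 0.1944]

Balance equations π_j = Σ_i π_i·P[i][j]:
  π_0 = 1/4·π_0 + 1/8·π_1 + 1/2·π_2 + 3/8·π_3
  π_1 = 1/4·π_0 + 1/4·π_1 + 1/4·π_2 + 1/4·π_3
  π_2 = 1/4·π_0 + 3/8·π_1 + 1/8·π_2 + 1/4·π_3
  normalize: π_0 + π_1 + π_2 + π_3 = 1
Solving the linear system gives exactly π = [11/36, 1/4, 1/4, 7/36].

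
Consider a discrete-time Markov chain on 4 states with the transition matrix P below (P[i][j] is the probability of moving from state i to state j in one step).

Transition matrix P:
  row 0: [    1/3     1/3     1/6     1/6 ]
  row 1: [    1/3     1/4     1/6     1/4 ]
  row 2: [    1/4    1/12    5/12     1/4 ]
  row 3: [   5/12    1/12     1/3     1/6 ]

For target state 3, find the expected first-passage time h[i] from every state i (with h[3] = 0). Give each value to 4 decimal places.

h = [4.8414, 4.4690, 4.4276, 0.0000]

First-step conditioning: h[3] = 0; for i ≠ 3, h[i] = 1 + Σ_k P[i][k]·h[k].
  h[0] = 1 + 1/3·h[0] + 1/3·h[1] + 1/6·h[2]
  h[1] = 1 + 1/3·h[0] + 1/4·h[1] + 1/6·h[2]
  h[2] = 1 + 1/4·h[0] + 1/12·h[1] + 5/12·h[2]
Solving the 3×3 linear system over states ≠ 3 gives exactly h = [702/145, 648/145, 642/145, 0] (h[3] = 0 is the target).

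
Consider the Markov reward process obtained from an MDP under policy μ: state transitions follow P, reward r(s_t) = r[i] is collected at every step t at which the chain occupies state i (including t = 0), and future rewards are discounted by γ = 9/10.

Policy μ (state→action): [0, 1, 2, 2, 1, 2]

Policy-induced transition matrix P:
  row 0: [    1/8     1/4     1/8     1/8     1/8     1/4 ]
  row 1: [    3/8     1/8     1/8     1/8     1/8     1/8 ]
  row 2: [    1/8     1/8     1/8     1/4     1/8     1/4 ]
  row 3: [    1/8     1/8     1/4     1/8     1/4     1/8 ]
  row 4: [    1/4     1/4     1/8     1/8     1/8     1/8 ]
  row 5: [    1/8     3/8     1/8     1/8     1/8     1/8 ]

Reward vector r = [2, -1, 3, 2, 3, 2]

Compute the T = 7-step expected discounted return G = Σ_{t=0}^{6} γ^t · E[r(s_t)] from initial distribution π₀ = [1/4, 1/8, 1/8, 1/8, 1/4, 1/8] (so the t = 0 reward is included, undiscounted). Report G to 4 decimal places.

t=0: π = [0.2500, 0.1250, 0.1250, 0.1250, 0.2500, 0.1250], E[r] = 2.0000, γ^t·E[r] = 2.000000, running G = 2.000000
t=1: π = [0.1875, 0.2188, 0.1406, 0.1406, 0.1406, 0.1719], E[r] = 1.6250, γ^t·E[r] = 1.462500, running G = 3.462500
t=2: π = [0.1973, 0.2090, 0.1426, 0.1426, 0.1426, 0.1660], E[r] = 1.6582, γ^t·E[r] = 1.343145, running G = 4.805645
t=3: π = [0.1951, 0.2090, 0.1428, 0.1428, 0.1428, 0.1675], E[r] = 1.6587, γ^t·E[r] = 1.209186, running G = 6.014831
t=4: π = [0.1951, 0.2091, 0.1429, 0.1429, 0.1429, 0.1672], E[r] = 1.6584, γ^t·E[r] = 1.088067, running G = 7.102898
t=5: π = [0.1951, 0.2091, 0.1429, 0.1429, 0.1429, 0.1672], E[r] = 1.6586, γ^t·E[r] = 0.979360, running G = 8.082257
t=6: π = [0.1951, 0.2091, 0.1429, 0.1429, 0.1429, 0.1672], E[r] = 1.6585, γ^t·E[r] = 0.881414, running G = 8.963671

G = 8.9637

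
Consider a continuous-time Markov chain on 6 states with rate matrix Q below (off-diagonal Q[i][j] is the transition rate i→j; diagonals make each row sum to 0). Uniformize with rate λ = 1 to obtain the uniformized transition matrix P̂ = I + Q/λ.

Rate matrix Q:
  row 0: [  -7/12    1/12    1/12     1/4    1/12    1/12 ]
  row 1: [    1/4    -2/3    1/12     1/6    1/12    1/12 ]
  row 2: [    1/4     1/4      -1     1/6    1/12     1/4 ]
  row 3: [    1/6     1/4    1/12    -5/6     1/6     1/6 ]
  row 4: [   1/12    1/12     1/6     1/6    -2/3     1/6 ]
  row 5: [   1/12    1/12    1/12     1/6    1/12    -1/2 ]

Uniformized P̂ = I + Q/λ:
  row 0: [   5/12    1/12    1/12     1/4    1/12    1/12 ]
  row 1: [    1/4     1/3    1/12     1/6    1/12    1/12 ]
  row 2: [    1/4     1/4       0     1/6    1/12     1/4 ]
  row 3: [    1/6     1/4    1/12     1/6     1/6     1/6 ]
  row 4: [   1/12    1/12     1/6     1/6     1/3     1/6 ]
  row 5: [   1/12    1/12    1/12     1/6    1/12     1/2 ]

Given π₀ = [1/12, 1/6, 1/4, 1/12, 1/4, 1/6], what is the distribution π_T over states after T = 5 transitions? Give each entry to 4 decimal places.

t=0: π = [0.0833, 0.1667, 0.2500, 0.0833, 0.2500, 0.1667]
t=1: π = [0.1875, 0.1806, 0.0833, 0.1736, 0.1528, 0.2222]
t=2: π = [0.2043, 0.1713, 0.0891, 0.1823, 0.1360, 0.2170]
t=3: π = [0.2100, 0.1714, 0.0872, 0.1837, 0.1325, 0.2151]
t=4: π = [0.2118, 0.1713, 0.0871, 0.1842, 0.1318, 0.2139]
t=5: π = [0.2123, 0.1714, 0.0871, 0.1843, 0.1316, 0.2133]

π = [0.2123, 0.1714, 0.0871, 0.1843, 0.1316, 0.2133]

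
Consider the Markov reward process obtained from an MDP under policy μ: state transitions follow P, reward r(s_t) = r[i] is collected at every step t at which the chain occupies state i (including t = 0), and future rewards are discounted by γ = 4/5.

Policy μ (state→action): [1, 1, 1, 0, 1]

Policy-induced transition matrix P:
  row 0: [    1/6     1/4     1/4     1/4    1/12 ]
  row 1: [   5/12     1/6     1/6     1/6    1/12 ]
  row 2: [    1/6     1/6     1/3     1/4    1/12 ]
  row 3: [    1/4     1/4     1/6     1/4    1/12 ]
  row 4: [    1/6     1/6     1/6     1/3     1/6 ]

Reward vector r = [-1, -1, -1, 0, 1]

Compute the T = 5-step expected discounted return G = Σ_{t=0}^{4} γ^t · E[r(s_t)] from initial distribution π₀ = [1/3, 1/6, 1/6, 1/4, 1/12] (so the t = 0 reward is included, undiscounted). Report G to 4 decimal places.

G = -1.9473

t=0: π = [0.3333, 0.1667, 0.1667, 0.2500, 0.0833], E[r] = -0.5833, γ^t·E[r] = -0.583333, running G = -0.583333
t=1: π = [0.2292, 0.2153, 0.2222, 0.2431, 0.0903], E[r] = -0.5764, γ^t·E[r] = -0.461111, running G = -1.044444
t=2: π = [0.2407, 0.2060, 0.2228, 0.2396, 0.0909], E[r] = -0.5787, γ^t·E[r] = -0.370370, running G = -1.414815
t=3: π = [0.2381, 0.2067, 0.2239, 0.2404, 0.0909], E[r] = -0.5778, γ^t·E[r] = -0.295827, running G = -1.710642
t=4: π = [0.2384, 0.2065, 0.2238, 0.2404, 0.0909], E[r] = -0.5778, γ^t·E[r] = -0.236680, running G = -1.947322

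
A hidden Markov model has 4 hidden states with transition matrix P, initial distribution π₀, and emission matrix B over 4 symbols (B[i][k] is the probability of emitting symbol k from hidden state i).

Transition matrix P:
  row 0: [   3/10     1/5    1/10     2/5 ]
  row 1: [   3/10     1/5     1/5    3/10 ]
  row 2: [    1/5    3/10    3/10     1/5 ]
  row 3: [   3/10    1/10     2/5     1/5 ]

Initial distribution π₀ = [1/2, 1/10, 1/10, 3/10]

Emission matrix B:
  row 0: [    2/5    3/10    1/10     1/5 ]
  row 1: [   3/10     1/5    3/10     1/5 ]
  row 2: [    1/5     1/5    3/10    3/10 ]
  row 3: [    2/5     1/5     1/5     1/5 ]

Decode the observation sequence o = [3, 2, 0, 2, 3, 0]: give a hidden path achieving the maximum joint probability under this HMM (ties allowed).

path = [0, 3, 0, 3, 2, 1]

t=0: δ = [1.000e-01, 2.000e-02, 3.000e-02, 6.000e-02]  (obs o_0=3)
t=1: δ = [3.000e-03, 6.000e-03, 7.200e-03, 8.000e-03]  ψ = [0, 0, 3, 0]  (obs o_1=2)
t=2: δ = [9.600e-04, 6.480e-04, 6.400e-04, 7.200e-04]  ψ = [3, 2, 3, 1]  (obs o_2=0)
t=3: δ = [2.880e-05, 5.760e-05, 8.640e-05, 7.680e-05]  ψ = [0, 0, 3, 0]  (obs o_3=2)
t=4: δ = [4.608e-06, 5.184e-06, 9.216e-06, 3.456e-06]  ψ = [3, 2, 3, 1]  (obs o_4=3)
t=5: δ = [7.373e-07, 8.294e-07, 5.530e-07, 7.373e-07]  ψ = [2, 2, 2, 0]  (obs o_5=0)
backtrack: best end state = 1; path = [0, 3, 0, 3, 2, 1]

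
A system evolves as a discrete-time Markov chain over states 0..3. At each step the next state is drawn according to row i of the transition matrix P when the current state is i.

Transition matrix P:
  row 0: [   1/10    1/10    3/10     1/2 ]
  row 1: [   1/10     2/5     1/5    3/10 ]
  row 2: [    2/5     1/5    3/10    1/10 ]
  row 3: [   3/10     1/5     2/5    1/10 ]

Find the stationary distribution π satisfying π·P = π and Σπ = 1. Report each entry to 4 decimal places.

Balance equations π_j = Σ_i π_i·P[i][j]:
  π_0 = 1/10·π_0 + 1/10·π_1 + 2/5·π_2 + 3/10·π_3
  π_1 = 1/10·π_0 + 2/5·π_1 + 1/5·π_2 + 1/5·π_3
  π_2 = 3/10·π_0 + 1/5·π_1 + 3/10·π_2 + 2/5·π_3
  normalize: π_0 + π_1 + π_2 + π_3 = 1
Solving the linear system gives exactly π = [31/130, 229/1040, 157/520, 249/1040].

π = [0.2385, 0.2202, 0.3019, 0.2394]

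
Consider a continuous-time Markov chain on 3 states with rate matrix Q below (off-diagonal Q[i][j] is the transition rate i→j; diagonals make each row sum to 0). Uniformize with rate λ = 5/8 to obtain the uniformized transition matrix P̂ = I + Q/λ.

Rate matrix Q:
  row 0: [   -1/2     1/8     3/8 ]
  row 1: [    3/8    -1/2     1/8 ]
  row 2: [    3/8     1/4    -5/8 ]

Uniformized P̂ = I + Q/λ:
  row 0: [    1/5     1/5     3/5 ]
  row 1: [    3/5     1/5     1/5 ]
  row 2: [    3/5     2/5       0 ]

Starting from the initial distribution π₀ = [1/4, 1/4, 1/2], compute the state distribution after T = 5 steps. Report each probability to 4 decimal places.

t=0: π = [0.2500, 0.2500, 0.5000]
t=1: π = [0.5000, 0.3000, 0.2000]
t=2: π = [0.4000, 0.2400, 0.3600]
t=3: π = [0.4400, 0.2720, 0.2880]
t=4: π = [0.4240, 0.2576, 0.3184]
t=5: π = [0.4304, 0.2637, 0.3059]

π = [0.4304, 0.2637, 0.3059]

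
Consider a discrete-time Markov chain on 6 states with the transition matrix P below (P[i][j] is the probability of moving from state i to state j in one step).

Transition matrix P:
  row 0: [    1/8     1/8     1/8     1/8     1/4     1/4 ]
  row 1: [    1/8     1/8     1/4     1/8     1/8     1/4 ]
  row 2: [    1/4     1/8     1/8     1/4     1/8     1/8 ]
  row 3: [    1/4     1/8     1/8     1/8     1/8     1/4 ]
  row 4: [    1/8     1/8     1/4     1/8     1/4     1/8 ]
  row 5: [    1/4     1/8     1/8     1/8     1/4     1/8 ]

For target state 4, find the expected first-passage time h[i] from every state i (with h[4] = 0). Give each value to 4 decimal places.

First-step conditioning: h[4] = 0; for i ≠ 4, h[i] = 1 + Σ_k P[i][k]·h[k].
  h[0] = 1 + 1/8·h[0] + 1/8·h[1] + 1/8·h[2] + 1/8·h[3] + 1/4·h[5]
  h[1] = 1 + 1/8·h[0] + 1/8·h[1] + 1/4·h[2] + 1/8·h[3] + 1/4·h[5]
  h[2] = 1 + 1/4·h[0] + 1/8·h[1] + 1/8·h[2] + 1/4·h[3] + 1/8·h[5]
  h[3] = 1 + 1/4·h[0] + 1/8·h[1] + 1/8·h[2] + 1/8·h[3] + 1/4·h[5]
  h[5] = 1 + 1/4·h[0] + 1/8·h[1] + 1/8·h[2] + 1/8·h[3] + 1/8·h[5]
Solving the 5×5 linear system over states ≠ 4 gives exactly h = [4096/815, 936/163, 4672/815, 4608/815, 0, 4096/815] (h[4] = 0 is the target).

h = [5.0258, 5.7423, 5.7325, 5.6540, 0.0000, 5.0258]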